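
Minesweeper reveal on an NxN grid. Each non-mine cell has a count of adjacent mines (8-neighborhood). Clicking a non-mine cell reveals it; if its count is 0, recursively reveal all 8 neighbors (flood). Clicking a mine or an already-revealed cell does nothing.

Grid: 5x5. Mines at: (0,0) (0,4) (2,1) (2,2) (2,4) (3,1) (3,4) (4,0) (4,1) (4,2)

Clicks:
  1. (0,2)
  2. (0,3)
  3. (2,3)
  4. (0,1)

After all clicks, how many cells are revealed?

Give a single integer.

Click 1 (0,2) count=0: revealed 6 new [(0,1) (0,2) (0,3) (1,1) (1,2) (1,3)] -> total=6
Click 2 (0,3) count=1: revealed 0 new [(none)] -> total=6
Click 3 (2,3) count=3: revealed 1 new [(2,3)] -> total=7
Click 4 (0,1) count=1: revealed 0 new [(none)] -> total=7

Answer: 7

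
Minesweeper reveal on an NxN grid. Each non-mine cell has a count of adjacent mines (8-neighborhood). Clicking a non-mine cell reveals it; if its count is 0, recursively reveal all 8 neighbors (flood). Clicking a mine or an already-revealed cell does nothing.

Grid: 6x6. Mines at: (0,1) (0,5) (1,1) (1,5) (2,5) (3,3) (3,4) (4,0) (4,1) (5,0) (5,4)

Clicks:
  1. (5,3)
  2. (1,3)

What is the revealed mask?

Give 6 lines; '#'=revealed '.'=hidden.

Click 1 (5,3) count=1: revealed 1 new [(5,3)] -> total=1
Click 2 (1,3) count=0: revealed 9 new [(0,2) (0,3) (0,4) (1,2) (1,3) (1,4) (2,2) (2,3) (2,4)] -> total=10

Answer: ..###.
..###.
..###.
......
......
...#..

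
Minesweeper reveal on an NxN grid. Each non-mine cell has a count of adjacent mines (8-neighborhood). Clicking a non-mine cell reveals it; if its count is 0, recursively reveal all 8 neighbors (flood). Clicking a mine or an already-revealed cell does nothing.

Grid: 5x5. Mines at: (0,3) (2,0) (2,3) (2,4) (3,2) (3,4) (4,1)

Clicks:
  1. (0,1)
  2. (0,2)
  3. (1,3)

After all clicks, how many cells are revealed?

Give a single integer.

Answer: 7

Derivation:
Click 1 (0,1) count=0: revealed 6 new [(0,0) (0,1) (0,2) (1,0) (1,1) (1,2)] -> total=6
Click 2 (0,2) count=1: revealed 0 new [(none)] -> total=6
Click 3 (1,3) count=3: revealed 1 new [(1,3)] -> total=7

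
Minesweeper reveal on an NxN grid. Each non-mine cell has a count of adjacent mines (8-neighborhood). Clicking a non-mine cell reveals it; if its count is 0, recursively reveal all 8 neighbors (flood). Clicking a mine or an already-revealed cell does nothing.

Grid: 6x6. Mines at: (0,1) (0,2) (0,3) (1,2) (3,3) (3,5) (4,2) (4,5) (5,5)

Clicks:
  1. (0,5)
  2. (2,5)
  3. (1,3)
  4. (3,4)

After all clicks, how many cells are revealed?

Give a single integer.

Answer: 8

Derivation:
Click 1 (0,5) count=0: revealed 6 new [(0,4) (0,5) (1,4) (1,5) (2,4) (2,5)] -> total=6
Click 2 (2,5) count=1: revealed 0 new [(none)] -> total=6
Click 3 (1,3) count=3: revealed 1 new [(1,3)] -> total=7
Click 4 (3,4) count=3: revealed 1 new [(3,4)] -> total=8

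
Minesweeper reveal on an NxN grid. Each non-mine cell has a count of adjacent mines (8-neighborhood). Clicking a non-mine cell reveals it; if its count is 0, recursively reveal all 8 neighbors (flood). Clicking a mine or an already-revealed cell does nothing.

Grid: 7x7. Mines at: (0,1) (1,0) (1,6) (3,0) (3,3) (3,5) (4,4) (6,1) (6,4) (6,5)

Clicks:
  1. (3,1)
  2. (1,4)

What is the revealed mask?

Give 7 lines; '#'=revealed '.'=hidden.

Answer: ..####.
..####.
..####.
.#.....
.......
.......
.......

Derivation:
Click 1 (3,1) count=1: revealed 1 new [(3,1)] -> total=1
Click 2 (1,4) count=0: revealed 12 new [(0,2) (0,3) (0,4) (0,5) (1,2) (1,3) (1,4) (1,5) (2,2) (2,3) (2,4) (2,5)] -> total=13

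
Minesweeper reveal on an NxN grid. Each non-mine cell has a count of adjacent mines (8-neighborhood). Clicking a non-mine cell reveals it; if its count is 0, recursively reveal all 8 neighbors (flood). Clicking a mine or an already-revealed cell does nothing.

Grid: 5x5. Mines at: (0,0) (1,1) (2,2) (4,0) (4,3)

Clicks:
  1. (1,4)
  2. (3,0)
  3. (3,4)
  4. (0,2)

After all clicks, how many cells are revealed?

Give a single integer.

Answer: 11

Derivation:
Click 1 (1,4) count=0: revealed 10 new [(0,2) (0,3) (0,4) (1,2) (1,3) (1,4) (2,3) (2,4) (3,3) (3,4)] -> total=10
Click 2 (3,0) count=1: revealed 1 new [(3,0)] -> total=11
Click 3 (3,4) count=1: revealed 0 new [(none)] -> total=11
Click 4 (0,2) count=1: revealed 0 new [(none)] -> total=11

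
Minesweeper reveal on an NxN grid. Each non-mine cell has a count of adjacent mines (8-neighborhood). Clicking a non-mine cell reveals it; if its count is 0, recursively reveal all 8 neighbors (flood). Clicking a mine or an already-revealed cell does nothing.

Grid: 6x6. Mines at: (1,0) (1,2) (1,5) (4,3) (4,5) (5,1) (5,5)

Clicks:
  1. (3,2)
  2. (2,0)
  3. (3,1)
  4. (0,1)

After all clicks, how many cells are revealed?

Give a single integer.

Click 1 (3,2) count=1: revealed 1 new [(3,2)] -> total=1
Click 2 (2,0) count=1: revealed 1 new [(2,0)] -> total=2
Click 3 (3,1) count=0: revealed 7 new [(2,1) (2,2) (3,0) (3,1) (4,0) (4,1) (4,2)] -> total=9
Click 4 (0,1) count=2: revealed 1 new [(0,1)] -> total=10

Answer: 10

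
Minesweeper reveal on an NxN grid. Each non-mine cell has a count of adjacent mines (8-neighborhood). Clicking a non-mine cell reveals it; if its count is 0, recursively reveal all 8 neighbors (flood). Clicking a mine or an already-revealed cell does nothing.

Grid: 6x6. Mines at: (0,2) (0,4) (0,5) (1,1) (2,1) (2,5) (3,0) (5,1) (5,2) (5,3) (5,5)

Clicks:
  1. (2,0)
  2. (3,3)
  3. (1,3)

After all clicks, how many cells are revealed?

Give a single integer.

Click 1 (2,0) count=3: revealed 1 new [(2,0)] -> total=1
Click 2 (3,3) count=0: revealed 12 new [(1,2) (1,3) (1,4) (2,2) (2,3) (2,4) (3,2) (3,3) (3,4) (4,2) (4,3) (4,4)] -> total=13
Click 3 (1,3) count=2: revealed 0 new [(none)] -> total=13

Answer: 13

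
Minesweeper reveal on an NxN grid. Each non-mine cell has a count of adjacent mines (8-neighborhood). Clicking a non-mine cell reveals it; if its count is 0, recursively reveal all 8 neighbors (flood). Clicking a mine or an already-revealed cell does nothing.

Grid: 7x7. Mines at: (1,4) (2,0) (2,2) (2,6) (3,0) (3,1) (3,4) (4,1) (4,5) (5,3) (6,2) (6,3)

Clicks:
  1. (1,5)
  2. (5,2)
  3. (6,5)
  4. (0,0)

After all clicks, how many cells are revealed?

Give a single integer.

Answer: 16

Derivation:
Click 1 (1,5) count=2: revealed 1 new [(1,5)] -> total=1
Click 2 (5,2) count=4: revealed 1 new [(5,2)] -> total=2
Click 3 (6,5) count=0: revealed 6 new [(5,4) (5,5) (5,6) (6,4) (6,5) (6,6)] -> total=8
Click 4 (0,0) count=0: revealed 8 new [(0,0) (0,1) (0,2) (0,3) (1,0) (1,1) (1,2) (1,3)] -> total=16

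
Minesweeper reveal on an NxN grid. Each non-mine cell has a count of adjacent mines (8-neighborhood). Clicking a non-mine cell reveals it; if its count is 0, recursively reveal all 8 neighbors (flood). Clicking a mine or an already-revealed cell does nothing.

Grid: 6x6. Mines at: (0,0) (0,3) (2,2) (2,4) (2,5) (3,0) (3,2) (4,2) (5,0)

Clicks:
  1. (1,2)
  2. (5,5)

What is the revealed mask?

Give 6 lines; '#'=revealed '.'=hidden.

Click 1 (1,2) count=2: revealed 1 new [(1,2)] -> total=1
Click 2 (5,5) count=0: revealed 9 new [(3,3) (3,4) (3,5) (4,3) (4,4) (4,5) (5,3) (5,4) (5,5)] -> total=10

Answer: ......
..#...
......
...###
...###
...###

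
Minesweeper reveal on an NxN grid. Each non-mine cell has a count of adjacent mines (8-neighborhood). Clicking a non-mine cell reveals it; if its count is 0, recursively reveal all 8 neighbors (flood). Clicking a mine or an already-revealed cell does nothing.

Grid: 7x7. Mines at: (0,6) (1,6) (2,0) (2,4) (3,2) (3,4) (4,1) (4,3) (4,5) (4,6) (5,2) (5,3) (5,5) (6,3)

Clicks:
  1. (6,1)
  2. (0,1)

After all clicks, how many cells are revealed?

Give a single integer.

Answer: 16

Derivation:
Click 1 (6,1) count=1: revealed 1 new [(6,1)] -> total=1
Click 2 (0,1) count=0: revealed 15 new [(0,0) (0,1) (0,2) (0,3) (0,4) (0,5) (1,0) (1,1) (1,2) (1,3) (1,4) (1,5) (2,1) (2,2) (2,3)] -> total=16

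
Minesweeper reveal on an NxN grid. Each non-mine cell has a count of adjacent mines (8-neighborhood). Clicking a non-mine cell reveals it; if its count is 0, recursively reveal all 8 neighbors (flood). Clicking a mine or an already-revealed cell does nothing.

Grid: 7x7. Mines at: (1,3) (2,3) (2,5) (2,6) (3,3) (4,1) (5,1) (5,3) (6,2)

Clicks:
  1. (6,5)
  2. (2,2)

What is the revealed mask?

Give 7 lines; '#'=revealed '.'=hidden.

Answer: .......
.......
..#....
....###
....###
....###
....###

Derivation:
Click 1 (6,5) count=0: revealed 12 new [(3,4) (3,5) (3,6) (4,4) (4,5) (4,6) (5,4) (5,5) (5,6) (6,4) (6,5) (6,6)] -> total=12
Click 2 (2,2) count=3: revealed 1 new [(2,2)] -> total=13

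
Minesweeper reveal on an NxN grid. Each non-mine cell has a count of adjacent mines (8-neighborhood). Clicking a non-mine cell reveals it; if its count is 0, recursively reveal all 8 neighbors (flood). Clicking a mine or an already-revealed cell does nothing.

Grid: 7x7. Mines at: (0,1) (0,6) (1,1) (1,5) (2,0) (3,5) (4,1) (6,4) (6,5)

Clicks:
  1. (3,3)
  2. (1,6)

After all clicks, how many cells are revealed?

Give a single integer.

Answer: 19

Derivation:
Click 1 (3,3) count=0: revealed 18 new [(0,2) (0,3) (0,4) (1,2) (1,3) (1,4) (2,2) (2,3) (2,4) (3,2) (3,3) (3,4) (4,2) (4,3) (4,4) (5,2) (5,3) (5,4)] -> total=18
Click 2 (1,6) count=2: revealed 1 new [(1,6)] -> total=19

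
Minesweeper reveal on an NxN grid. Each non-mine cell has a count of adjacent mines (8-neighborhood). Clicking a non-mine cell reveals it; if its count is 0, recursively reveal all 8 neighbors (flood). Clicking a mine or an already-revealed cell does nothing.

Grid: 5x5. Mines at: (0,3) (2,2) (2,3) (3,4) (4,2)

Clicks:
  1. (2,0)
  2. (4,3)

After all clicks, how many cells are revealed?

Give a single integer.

Answer: 13

Derivation:
Click 1 (2,0) count=0: revealed 12 new [(0,0) (0,1) (0,2) (1,0) (1,1) (1,2) (2,0) (2,1) (3,0) (3,1) (4,0) (4,1)] -> total=12
Click 2 (4,3) count=2: revealed 1 new [(4,3)] -> total=13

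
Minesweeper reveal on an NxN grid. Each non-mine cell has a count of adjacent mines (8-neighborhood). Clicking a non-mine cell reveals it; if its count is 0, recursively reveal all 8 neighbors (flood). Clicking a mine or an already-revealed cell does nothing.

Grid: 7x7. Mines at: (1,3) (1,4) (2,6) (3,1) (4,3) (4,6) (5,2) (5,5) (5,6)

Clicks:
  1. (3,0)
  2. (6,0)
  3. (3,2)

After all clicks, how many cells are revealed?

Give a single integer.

Answer: 8

Derivation:
Click 1 (3,0) count=1: revealed 1 new [(3,0)] -> total=1
Click 2 (6,0) count=0: revealed 6 new [(4,0) (4,1) (5,0) (5,1) (6,0) (6,1)] -> total=7
Click 3 (3,2) count=2: revealed 1 new [(3,2)] -> total=8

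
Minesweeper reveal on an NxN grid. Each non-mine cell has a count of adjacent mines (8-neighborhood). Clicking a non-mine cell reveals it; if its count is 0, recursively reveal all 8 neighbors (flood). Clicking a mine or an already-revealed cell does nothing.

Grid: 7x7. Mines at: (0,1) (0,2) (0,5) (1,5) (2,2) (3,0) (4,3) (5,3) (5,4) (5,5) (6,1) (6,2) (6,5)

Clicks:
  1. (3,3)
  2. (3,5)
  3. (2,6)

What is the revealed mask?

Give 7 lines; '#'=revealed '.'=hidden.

Answer: .......
.......
....###
...####
....###
.......
.......

Derivation:
Click 1 (3,3) count=2: revealed 1 new [(3,3)] -> total=1
Click 2 (3,5) count=0: revealed 9 new [(2,4) (2,5) (2,6) (3,4) (3,5) (3,6) (4,4) (4,5) (4,6)] -> total=10
Click 3 (2,6) count=1: revealed 0 new [(none)] -> total=10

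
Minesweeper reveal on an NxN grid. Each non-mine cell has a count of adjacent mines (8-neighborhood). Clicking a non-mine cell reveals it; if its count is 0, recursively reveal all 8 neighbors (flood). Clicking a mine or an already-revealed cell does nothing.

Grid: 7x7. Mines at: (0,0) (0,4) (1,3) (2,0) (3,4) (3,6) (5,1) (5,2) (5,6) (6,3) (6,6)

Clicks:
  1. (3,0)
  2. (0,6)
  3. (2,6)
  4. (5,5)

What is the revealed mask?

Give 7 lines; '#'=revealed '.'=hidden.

Answer: .....##
.....##
.....##
#......
.......
.....#.
.......

Derivation:
Click 1 (3,0) count=1: revealed 1 new [(3,0)] -> total=1
Click 2 (0,6) count=0: revealed 6 new [(0,5) (0,6) (1,5) (1,6) (2,5) (2,6)] -> total=7
Click 3 (2,6) count=1: revealed 0 new [(none)] -> total=7
Click 4 (5,5) count=2: revealed 1 new [(5,5)] -> total=8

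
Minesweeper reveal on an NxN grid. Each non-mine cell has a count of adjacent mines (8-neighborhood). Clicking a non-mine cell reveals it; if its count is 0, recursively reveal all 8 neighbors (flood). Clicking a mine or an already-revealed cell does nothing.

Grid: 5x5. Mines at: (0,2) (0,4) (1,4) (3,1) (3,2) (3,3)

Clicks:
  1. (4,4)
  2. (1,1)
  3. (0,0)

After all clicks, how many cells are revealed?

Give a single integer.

Answer: 7

Derivation:
Click 1 (4,4) count=1: revealed 1 new [(4,4)] -> total=1
Click 2 (1,1) count=1: revealed 1 new [(1,1)] -> total=2
Click 3 (0,0) count=0: revealed 5 new [(0,0) (0,1) (1,0) (2,0) (2,1)] -> total=7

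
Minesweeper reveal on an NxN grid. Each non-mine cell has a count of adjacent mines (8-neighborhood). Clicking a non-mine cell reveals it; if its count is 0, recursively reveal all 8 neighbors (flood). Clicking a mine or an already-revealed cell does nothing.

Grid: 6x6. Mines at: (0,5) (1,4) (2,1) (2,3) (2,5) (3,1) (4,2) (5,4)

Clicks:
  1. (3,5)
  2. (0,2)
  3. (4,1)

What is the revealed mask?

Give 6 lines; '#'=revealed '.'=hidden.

Answer: ####..
####..
......
.....#
.#....
......

Derivation:
Click 1 (3,5) count=1: revealed 1 new [(3,5)] -> total=1
Click 2 (0,2) count=0: revealed 8 new [(0,0) (0,1) (0,2) (0,3) (1,0) (1,1) (1,2) (1,3)] -> total=9
Click 3 (4,1) count=2: revealed 1 new [(4,1)] -> total=10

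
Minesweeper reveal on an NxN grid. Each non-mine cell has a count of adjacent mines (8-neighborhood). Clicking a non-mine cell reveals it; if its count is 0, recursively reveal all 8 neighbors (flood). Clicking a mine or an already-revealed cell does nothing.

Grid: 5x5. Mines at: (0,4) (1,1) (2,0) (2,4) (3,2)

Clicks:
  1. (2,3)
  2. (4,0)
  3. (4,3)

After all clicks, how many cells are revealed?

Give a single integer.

Answer: 6

Derivation:
Click 1 (2,3) count=2: revealed 1 new [(2,3)] -> total=1
Click 2 (4,0) count=0: revealed 4 new [(3,0) (3,1) (4,0) (4,1)] -> total=5
Click 3 (4,3) count=1: revealed 1 new [(4,3)] -> total=6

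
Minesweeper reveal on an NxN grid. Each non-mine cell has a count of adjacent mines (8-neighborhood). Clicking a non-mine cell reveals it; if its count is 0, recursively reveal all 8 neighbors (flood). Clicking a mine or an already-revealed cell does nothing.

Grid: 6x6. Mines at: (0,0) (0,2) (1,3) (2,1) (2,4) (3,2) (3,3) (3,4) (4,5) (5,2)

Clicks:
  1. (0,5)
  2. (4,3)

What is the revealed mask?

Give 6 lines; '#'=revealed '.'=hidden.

Click 1 (0,5) count=0: revealed 4 new [(0,4) (0,5) (1,4) (1,5)] -> total=4
Click 2 (4,3) count=4: revealed 1 new [(4,3)] -> total=5

Answer: ....##
....##
......
......
...#..
......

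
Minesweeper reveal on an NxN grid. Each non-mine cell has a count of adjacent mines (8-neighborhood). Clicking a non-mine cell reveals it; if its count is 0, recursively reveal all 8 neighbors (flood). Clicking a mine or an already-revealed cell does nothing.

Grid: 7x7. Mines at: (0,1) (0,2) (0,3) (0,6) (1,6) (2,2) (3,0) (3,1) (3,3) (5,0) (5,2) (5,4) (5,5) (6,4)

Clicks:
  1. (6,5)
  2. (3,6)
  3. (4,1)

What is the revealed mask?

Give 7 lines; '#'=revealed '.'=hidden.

Answer: .......
.......
....###
....###
.#..###
.......
.....#.

Derivation:
Click 1 (6,5) count=3: revealed 1 new [(6,5)] -> total=1
Click 2 (3,6) count=0: revealed 9 new [(2,4) (2,5) (2,6) (3,4) (3,5) (3,6) (4,4) (4,5) (4,6)] -> total=10
Click 3 (4,1) count=4: revealed 1 new [(4,1)] -> total=11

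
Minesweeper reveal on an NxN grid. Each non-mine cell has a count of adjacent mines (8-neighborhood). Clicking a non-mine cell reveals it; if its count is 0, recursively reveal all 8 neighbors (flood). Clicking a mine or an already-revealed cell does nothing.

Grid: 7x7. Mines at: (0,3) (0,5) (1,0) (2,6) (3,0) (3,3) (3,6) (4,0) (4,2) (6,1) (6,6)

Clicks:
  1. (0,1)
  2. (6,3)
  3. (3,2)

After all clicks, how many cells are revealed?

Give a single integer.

Answer: 13

Derivation:
Click 1 (0,1) count=1: revealed 1 new [(0,1)] -> total=1
Click 2 (6,3) count=0: revealed 11 new [(4,3) (4,4) (4,5) (5,2) (5,3) (5,4) (5,5) (6,2) (6,3) (6,4) (6,5)] -> total=12
Click 3 (3,2) count=2: revealed 1 new [(3,2)] -> total=13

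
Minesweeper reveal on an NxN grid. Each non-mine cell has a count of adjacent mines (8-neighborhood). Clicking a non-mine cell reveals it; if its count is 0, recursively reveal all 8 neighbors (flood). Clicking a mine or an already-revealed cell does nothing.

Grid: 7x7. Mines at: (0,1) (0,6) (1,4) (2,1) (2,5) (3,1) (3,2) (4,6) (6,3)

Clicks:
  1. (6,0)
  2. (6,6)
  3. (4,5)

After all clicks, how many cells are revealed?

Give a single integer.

Click 1 (6,0) count=0: revealed 9 new [(4,0) (4,1) (4,2) (5,0) (5,1) (5,2) (6,0) (6,1) (6,2)] -> total=9
Click 2 (6,6) count=0: revealed 6 new [(5,4) (5,5) (5,6) (6,4) (6,5) (6,6)] -> total=15
Click 3 (4,5) count=1: revealed 1 new [(4,5)] -> total=16

Answer: 16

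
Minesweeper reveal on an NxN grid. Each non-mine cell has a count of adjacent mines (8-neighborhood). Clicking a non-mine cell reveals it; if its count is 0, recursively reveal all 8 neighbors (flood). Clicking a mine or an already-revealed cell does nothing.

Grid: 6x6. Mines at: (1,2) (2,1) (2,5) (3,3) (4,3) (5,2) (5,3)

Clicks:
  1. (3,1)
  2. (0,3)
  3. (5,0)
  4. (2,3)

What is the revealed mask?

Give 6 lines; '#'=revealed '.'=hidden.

Answer: ...#..
......
...#..
##....
##....
##....

Derivation:
Click 1 (3,1) count=1: revealed 1 new [(3,1)] -> total=1
Click 2 (0,3) count=1: revealed 1 new [(0,3)] -> total=2
Click 3 (5,0) count=0: revealed 5 new [(3,0) (4,0) (4,1) (5,0) (5,1)] -> total=7
Click 4 (2,3) count=2: revealed 1 new [(2,3)] -> total=8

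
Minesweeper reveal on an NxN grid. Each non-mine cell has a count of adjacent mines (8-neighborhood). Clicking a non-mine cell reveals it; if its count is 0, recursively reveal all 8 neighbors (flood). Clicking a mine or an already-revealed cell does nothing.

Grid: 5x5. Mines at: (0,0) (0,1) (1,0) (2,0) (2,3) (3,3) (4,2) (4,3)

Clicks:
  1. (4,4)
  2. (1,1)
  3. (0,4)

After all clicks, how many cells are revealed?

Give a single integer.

Answer: 8

Derivation:
Click 1 (4,4) count=2: revealed 1 new [(4,4)] -> total=1
Click 2 (1,1) count=4: revealed 1 new [(1,1)] -> total=2
Click 3 (0,4) count=0: revealed 6 new [(0,2) (0,3) (0,4) (1,2) (1,3) (1,4)] -> total=8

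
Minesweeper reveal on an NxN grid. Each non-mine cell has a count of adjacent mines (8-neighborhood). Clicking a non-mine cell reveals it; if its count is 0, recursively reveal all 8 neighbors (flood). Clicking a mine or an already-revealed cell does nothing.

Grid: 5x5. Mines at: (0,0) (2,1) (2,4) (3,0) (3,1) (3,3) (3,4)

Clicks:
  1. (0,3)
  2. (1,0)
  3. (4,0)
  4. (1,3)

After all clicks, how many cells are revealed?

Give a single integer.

Click 1 (0,3) count=0: revealed 8 new [(0,1) (0,2) (0,3) (0,4) (1,1) (1,2) (1,3) (1,4)] -> total=8
Click 2 (1,0) count=2: revealed 1 new [(1,0)] -> total=9
Click 3 (4,0) count=2: revealed 1 new [(4,0)] -> total=10
Click 4 (1,3) count=1: revealed 0 new [(none)] -> total=10

Answer: 10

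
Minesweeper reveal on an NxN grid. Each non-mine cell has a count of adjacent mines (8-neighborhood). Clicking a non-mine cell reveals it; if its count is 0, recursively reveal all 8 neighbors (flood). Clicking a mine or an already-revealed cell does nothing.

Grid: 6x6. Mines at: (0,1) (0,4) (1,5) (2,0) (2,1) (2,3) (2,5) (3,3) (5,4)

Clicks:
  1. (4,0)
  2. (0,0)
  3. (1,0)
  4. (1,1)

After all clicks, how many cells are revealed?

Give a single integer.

Click 1 (4,0) count=0: revealed 11 new [(3,0) (3,1) (3,2) (4,0) (4,1) (4,2) (4,3) (5,0) (5,1) (5,2) (5,3)] -> total=11
Click 2 (0,0) count=1: revealed 1 new [(0,0)] -> total=12
Click 3 (1,0) count=3: revealed 1 new [(1,0)] -> total=13
Click 4 (1,1) count=3: revealed 1 new [(1,1)] -> total=14

Answer: 14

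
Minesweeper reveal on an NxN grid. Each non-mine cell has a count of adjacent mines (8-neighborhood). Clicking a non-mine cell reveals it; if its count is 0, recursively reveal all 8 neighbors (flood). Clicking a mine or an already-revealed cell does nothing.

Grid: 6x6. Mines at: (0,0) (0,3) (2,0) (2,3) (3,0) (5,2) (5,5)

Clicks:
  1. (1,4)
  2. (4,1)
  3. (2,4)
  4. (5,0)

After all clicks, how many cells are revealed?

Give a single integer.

Answer: 6

Derivation:
Click 1 (1,4) count=2: revealed 1 new [(1,4)] -> total=1
Click 2 (4,1) count=2: revealed 1 new [(4,1)] -> total=2
Click 3 (2,4) count=1: revealed 1 new [(2,4)] -> total=3
Click 4 (5,0) count=0: revealed 3 new [(4,0) (5,0) (5,1)] -> total=6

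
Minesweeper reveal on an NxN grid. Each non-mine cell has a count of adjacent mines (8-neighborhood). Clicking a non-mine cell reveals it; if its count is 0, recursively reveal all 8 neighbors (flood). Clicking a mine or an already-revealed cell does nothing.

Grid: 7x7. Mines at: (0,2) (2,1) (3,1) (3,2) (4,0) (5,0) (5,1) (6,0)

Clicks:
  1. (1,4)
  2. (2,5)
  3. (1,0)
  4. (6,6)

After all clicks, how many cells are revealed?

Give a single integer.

Answer: 32

Derivation:
Click 1 (1,4) count=0: revealed 31 new [(0,3) (0,4) (0,5) (0,6) (1,3) (1,4) (1,5) (1,6) (2,3) (2,4) (2,5) (2,6) (3,3) (3,4) (3,5) (3,6) (4,2) (4,3) (4,4) (4,5) (4,6) (5,2) (5,3) (5,4) (5,5) (5,6) (6,2) (6,3) (6,4) (6,5) (6,6)] -> total=31
Click 2 (2,5) count=0: revealed 0 new [(none)] -> total=31
Click 3 (1,0) count=1: revealed 1 new [(1,0)] -> total=32
Click 4 (6,6) count=0: revealed 0 new [(none)] -> total=32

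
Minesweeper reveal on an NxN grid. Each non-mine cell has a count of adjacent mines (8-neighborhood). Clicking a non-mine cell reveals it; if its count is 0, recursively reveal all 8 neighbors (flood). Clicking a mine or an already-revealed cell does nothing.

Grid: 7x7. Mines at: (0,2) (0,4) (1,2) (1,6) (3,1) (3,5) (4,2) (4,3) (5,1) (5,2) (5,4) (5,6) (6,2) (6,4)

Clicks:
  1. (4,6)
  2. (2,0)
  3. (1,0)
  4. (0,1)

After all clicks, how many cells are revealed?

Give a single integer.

Answer: 7

Derivation:
Click 1 (4,6) count=2: revealed 1 new [(4,6)] -> total=1
Click 2 (2,0) count=1: revealed 1 new [(2,0)] -> total=2
Click 3 (1,0) count=0: revealed 5 new [(0,0) (0,1) (1,0) (1,1) (2,1)] -> total=7
Click 4 (0,1) count=2: revealed 0 new [(none)] -> total=7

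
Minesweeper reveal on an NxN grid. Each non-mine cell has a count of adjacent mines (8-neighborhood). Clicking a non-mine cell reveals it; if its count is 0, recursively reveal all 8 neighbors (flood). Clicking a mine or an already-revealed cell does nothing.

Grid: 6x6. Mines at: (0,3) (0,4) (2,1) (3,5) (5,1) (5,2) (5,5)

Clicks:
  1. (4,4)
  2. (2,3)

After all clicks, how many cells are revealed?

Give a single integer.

Click 1 (4,4) count=2: revealed 1 new [(4,4)] -> total=1
Click 2 (2,3) count=0: revealed 11 new [(1,2) (1,3) (1,4) (2,2) (2,3) (2,4) (3,2) (3,3) (3,4) (4,2) (4,3)] -> total=12

Answer: 12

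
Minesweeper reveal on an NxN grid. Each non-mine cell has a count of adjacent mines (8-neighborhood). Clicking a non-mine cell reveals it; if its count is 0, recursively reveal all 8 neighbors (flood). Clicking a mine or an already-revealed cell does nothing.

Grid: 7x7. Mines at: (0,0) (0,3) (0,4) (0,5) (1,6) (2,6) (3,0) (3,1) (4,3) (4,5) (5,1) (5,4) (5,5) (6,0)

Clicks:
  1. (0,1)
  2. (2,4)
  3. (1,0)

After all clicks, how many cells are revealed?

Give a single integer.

Answer: 14

Derivation:
Click 1 (0,1) count=1: revealed 1 new [(0,1)] -> total=1
Click 2 (2,4) count=0: revealed 12 new [(1,2) (1,3) (1,4) (1,5) (2,2) (2,3) (2,4) (2,5) (3,2) (3,3) (3,4) (3,5)] -> total=13
Click 3 (1,0) count=1: revealed 1 new [(1,0)] -> total=14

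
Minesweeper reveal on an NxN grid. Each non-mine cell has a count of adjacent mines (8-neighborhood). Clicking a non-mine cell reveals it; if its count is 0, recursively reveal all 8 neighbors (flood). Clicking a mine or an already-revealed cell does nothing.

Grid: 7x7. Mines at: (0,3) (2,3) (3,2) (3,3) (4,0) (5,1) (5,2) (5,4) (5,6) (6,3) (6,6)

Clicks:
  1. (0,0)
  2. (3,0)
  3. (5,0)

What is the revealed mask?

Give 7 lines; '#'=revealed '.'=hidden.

Answer: ###....
###....
###....
##.....
.......
#......
.......

Derivation:
Click 1 (0,0) count=0: revealed 11 new [(0,0) (0,1) (0,2) (1,0) (1,1) (1,2) (2,0) (2,1) (2,2) (3,0) (3,1)] -> total=11
Click 2 (3,0) count=1: revealed 0 new [(none)] -> total=11
Click 3 (5,0) count=2: revealed 1 new [(5,0)] -> total=12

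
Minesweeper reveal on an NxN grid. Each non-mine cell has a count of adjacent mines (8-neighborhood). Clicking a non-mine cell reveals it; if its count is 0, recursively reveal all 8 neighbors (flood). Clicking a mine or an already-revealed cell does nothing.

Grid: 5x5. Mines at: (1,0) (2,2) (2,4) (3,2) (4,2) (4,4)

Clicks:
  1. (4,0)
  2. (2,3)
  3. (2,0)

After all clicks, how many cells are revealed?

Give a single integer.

Answer: 7

Derivation:
Click 1 (4,0) count=0: revealed 6 new [(2,0) (2,1) (3,0) (3,1) (4,0) (4,1)] -> total=6
Click 2 (2,3) count=3: revealed 1 new [(2,3)] -> total=7
Click 3 (2,0) count=1: revealed 0 new [(none)] -> total=7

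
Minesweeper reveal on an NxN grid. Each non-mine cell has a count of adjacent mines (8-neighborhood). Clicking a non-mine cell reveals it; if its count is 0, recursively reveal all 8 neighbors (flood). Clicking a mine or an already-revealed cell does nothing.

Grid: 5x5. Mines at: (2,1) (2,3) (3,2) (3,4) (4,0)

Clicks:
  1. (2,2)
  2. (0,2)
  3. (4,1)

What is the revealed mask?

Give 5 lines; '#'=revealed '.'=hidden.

Click 1 (2,2) count=3: revealed 1 new [(2,2)] -> total=1
Click 2 (0,2) count=0: revealed 10 new [(0,0) (0,1) (0,2) (0,3) (0,4) (1,0) (1,1) (1,2) (1,3) (1,4)] -> total=11
Click 3 (4,1) count=2: revealed 1 new [(4,1)] -> total=12

Answer: #####
#####
..#..
.....
.#...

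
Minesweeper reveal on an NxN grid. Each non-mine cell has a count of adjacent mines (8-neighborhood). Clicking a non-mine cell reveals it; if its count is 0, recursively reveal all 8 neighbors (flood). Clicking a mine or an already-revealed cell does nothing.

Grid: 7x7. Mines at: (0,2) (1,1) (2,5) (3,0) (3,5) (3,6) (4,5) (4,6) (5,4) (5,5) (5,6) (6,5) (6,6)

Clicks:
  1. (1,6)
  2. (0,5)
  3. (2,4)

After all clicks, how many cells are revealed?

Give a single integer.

Answer: 9

Derivation:
Click 1 (1,6) count=1: revealed 1 new [(1,6)] -> total=1
Click 2 (0,5) count=0: revealed 7 new [(0,3) (0,4) (0,5) (0,6) (1,3) (1,4) (1,5)] -> total=8
Click 3 (2,4) count=2: revealed 1 new [(2,4)] -> total=9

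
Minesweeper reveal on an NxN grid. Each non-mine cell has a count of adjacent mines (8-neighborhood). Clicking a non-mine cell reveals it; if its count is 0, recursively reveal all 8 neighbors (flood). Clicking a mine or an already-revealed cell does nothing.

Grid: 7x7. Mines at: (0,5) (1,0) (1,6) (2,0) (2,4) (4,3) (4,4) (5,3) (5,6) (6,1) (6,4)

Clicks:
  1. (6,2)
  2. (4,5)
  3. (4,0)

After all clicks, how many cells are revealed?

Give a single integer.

Click 1 (6,2) count=2: revealed 1 new [(6,2)] -> total=1
Click 2 (4,5) count=2: revealed 1 new [(4,5)] -> total=2
Click 3 (4,0) count=0: revealed 9 new [(3,0) (3,1) (3,2) (4,0) (4,1) (4,2) (5,0) (5,1) (5,2)] -> total=11

Answer: 11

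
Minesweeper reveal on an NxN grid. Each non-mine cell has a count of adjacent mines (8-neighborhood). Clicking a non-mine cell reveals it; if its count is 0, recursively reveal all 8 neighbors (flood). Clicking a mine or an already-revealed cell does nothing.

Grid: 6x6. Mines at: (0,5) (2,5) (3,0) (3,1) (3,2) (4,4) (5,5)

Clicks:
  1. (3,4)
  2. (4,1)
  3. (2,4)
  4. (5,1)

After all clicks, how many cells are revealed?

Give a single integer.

Answer: 10

Derivation:
Click 1 (3,4) count=2: revealed 1 new [(3,4)] -> total=1
Click 2 (4,1) count=3: revealed 1 new [(4,1)] -> total=2
Click 3 (2,4) count=1: revealed 1 new [(2,4)] -> total=3
Click 4 (5,1) count=0: revealed 7 new [(4,0) (4,2) (4,3) (5,0) (5,1) (5,2) (5,3)] -> total=10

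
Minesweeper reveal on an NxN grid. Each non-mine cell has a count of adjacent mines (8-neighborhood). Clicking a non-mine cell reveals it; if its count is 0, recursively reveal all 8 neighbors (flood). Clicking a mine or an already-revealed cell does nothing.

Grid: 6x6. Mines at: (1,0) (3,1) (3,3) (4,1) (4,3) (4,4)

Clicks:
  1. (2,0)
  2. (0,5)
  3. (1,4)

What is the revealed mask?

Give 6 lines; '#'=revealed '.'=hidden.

Answer: .#####
.#####
######
....##
......
......

Derivation:
Click 1 (2,0) count=2: revealed 1 new [(2,0)] -> total=1
Click 2 (0,5) count=0: revealed 17 new [(0,1) (0,2) (0,3) (0,4) (0,5) (1,1) (1,2) (1,3) (1,4) (1,5) (2,1) (2,2) (2,3) (2,4) (2,5) (3,4) (3,5)] -> total=18
Click 3 (1,4) count=0: revealed 0 new [(none)] -> total=18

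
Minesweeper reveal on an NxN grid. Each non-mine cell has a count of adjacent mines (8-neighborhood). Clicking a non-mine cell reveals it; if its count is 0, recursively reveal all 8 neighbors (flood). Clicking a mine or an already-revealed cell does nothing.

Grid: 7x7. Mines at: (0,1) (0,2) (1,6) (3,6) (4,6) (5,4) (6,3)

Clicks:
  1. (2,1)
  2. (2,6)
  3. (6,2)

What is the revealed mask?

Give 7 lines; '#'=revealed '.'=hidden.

Answer: ...###.
######.
#######
######.
######.
####...
###....

Derivation:
Click 1 (2,1) count=0: revealed 34 new [(0,3) (0,4) (0,5) (1,0) (1,1) (1,2) (1,3) (1,4) (1,5) (2,0) (2,1) (2,2) (2,3) (2,4) (2,5) (3,0) (3,1) (3,2) (3,3) (3,4) (3,5) (4,0) (4,1) (4,2) (4,3) (4,4) (4,5) (5,0) (5,1) (5,2) (5,3) (6,0) (6,1) (6,2)] -> total=34
Click 2 (2,6) count=2: revealed 1 new [(2,6)] -> total=35
Click 3 (6,2) count=1: revealed 0 new [(none)] -> total=35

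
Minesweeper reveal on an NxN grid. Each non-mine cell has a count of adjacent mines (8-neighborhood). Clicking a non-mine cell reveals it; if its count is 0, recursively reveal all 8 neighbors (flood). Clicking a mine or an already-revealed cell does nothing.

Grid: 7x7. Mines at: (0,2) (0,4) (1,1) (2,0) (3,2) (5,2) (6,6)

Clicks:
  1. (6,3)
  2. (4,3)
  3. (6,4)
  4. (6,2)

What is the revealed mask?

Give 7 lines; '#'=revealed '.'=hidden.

Answer: .....##
...####
...####
...####
...####
...####
..####.

Derivation:
Click 1 (6,3) count=1: revealed 1 new [(6,3)] -> total=1
Click 2 (4,3) count=2: revealed 1 new [(4,3)] -> total=2
Click 3 (6,4) count=0: revealed 23 new [(0,5) (0,6) (1,3) (1,4) (1,5) (1,6) (2,3) (2,4) (2,5) (2,6) (3,3) (3,4) (3,5) (3,6) (4,4) (4,5) (4,6) (5,3) (5,4) (5,5) (5,6) (6,4) (6,5)] -> total=25
Click 4 (6,2) count=1: revealed 1 new [(6,2)] -> total=26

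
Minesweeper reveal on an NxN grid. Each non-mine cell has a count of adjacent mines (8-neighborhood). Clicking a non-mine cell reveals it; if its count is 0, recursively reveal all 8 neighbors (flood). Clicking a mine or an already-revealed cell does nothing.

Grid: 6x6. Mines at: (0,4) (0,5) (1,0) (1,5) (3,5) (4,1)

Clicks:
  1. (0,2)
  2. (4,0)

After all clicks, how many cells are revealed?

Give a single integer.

Click 1 (0,2) count=0: revealed 23 new [(0,1) (0,2) (0,3) (1,1) (1,2) (1,3) (1,4) (2,1) (2,2) (2,3) (2,4) (3,1) (3,2) (3,3) (3,4) (4,2) (4,3) (4,4) (4,5) (5,2) (5,3) (5,4) (5,5)] -> total=23
Click 2 (4,0) count=1: revealed 1 new [(4,0)] -> total=24

Answer: 24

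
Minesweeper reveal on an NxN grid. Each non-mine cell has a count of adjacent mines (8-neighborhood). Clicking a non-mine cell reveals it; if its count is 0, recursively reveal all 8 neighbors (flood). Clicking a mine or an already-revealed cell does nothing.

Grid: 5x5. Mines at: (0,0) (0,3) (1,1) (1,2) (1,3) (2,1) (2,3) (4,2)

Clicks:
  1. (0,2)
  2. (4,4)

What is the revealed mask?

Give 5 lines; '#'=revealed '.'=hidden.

Answer: ..#..
.....
.....
...##
...##

Derivation:
Click 1 (0,2) count=4: revealed 1 new [(0,2)] -> total=1
Click 2 (4,4) count=0: revealed 4 new [(3,3) (3,4) (4,3) (4,4)] -> total=5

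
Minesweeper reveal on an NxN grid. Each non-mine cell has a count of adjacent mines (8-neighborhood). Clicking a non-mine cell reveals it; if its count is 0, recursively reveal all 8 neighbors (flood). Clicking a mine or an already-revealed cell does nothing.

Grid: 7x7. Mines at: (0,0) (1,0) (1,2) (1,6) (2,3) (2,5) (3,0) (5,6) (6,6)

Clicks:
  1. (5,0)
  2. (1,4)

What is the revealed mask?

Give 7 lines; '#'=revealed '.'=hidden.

Answer: .......
....#..
.......
.#####.
######.
######.
######.

Derivation:
Click 1 (5,0) count=0: revealed 23 new [(3,1) (3,2) (3,3) (3,4) (3,5) (4,0) (4,1) (4,2) (4,3) (4,4) (4,5) (5,0) (5,1) (5,2) (5,3) (5,4) (5,5) (6,0) (6,1) (6,2) (6,3) (6,4) (6,5)] -> total=23
Click 2 (1,4) count=2: revealed 1 new [(1,4)] -> total=24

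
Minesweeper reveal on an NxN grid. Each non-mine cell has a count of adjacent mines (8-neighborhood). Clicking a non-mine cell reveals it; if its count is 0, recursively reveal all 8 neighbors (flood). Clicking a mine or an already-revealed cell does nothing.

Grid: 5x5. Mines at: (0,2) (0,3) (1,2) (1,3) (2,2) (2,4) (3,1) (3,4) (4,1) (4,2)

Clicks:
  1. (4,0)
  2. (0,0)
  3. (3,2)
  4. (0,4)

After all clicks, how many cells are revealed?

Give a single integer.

Click 1 (4,0) count=2: revealed 1 new [(4,0)] -> total=1
Click 2 (0,0) count=0: revealed 6 new [(0,0) (0,1) (1,0) (1,1) (2,0) (2,1)] -> total=7
Click 3 (3,2) count=4: revealed 1 new [(3,2)] -> total=8
Click 4 (0,4) count=2: revealed 1 new [(0,4)] -> total=9

Answer: 9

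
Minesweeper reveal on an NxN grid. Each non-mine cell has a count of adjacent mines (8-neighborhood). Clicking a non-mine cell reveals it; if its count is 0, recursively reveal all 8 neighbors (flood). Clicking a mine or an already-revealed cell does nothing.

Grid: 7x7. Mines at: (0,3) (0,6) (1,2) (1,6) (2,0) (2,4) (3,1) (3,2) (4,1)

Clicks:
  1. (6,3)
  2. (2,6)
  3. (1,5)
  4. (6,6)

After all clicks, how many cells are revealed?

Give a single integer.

Answer: 26

Derivation:
Click 1 (6,3) count=0: revealed 25 new [(2,5) (2,6) (3,3) (3,4) (3,5) (3,6) (4,2) (4,3) (4,4) (4,5) (4,6) (5,0) (5,1) (5,2) (5,3) (5,4) (5,5) (5,6) (6,0) (6,1) (6,2) (6,3) (6,4) (6,5) (6,6)] -> total=25
Click 2 (2,6) count=1: revealed 0 new [(none)] -> total=25
Click 3 (1,5) count=3: revealed 1 new [(1,5)] -> total=26
Click 4 (6,6) count=0: revealed 0 new [(none)] -> total=26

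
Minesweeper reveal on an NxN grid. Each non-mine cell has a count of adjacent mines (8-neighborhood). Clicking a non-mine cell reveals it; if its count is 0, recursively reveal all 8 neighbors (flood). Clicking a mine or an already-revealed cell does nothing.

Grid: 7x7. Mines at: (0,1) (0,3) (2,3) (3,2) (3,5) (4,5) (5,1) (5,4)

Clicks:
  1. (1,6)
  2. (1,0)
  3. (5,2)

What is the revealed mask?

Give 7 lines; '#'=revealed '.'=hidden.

Click 1 (1,6) count=0: revealed 9 new [(0,4) (0,5) (0,6) (1,4) (1,5) (1,6) (2,4) (2,5) (2,6)] -> total=9
Click 2 (1,0) count=1: revealed 1 new [(1,0)] -> total=10
Click 3 (5,2) count=1: revealed 1 new [(5,2)] -> total=11

Answer: ....###
#...###
....###
.......
.......
..#....
.......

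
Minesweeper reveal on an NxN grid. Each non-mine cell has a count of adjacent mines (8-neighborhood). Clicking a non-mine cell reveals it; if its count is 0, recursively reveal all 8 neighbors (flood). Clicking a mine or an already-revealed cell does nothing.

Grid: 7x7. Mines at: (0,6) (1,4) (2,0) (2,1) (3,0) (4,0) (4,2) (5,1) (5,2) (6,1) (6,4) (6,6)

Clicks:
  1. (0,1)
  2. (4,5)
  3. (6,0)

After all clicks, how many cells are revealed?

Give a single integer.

Click 1 (0,1) count=0: revealed 8 new [(0,0) (0,1) (0,2) (0,3) (1,0) (1,1) (1,2) (1,3)] -> total=8
Click 2 (4,5) count=0: revealed 18 new [(1,5) (1,6) (2,3) (2,4) (2,5) (2,6) (3,3) (3,4) (3,5) (3,6) (4,3) (4,4) (4,5) (4,6) (5,3) (5,4) (5,5) (5,6)] -> total=26
Click 3 (6,0) count=2: revealed 1 new [(6,0)] -> total=27

Answer: 27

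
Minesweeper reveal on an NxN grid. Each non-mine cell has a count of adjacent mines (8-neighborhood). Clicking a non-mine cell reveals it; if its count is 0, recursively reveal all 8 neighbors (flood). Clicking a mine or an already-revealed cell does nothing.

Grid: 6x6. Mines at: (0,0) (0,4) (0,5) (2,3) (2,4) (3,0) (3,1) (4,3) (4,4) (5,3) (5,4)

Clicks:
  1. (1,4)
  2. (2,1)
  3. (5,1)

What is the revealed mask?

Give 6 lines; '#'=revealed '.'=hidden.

Answer: ......
....#.
.#....
......
###...
###...

Derivation:
Click 1 (1,4) count=4: revealed 1 new [(1,4)] -> total=1
Click 2 (2,1) count=2: revealed 1 new [(2,1)] -> total=2
Click 3 (5,1) count=0: revealed 6 new [(4,0) (4,1) (4,2) (5,0) (5,1) (5,2)] -> total=8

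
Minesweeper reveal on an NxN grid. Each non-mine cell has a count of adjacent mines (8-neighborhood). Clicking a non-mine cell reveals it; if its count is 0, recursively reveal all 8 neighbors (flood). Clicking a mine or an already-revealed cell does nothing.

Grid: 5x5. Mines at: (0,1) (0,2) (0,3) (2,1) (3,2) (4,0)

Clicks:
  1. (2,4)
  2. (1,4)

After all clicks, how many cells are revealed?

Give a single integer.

Click 1 (2,4) count=0: revealed 8 new [(1,3) (1,4) (2,3) (2,4) (3,3) (3,4) (4,3) (4,4)] -> total=8
Click 2 (1,4) count=1: revealed 0 new [(none)] -> total=8

Answer: 8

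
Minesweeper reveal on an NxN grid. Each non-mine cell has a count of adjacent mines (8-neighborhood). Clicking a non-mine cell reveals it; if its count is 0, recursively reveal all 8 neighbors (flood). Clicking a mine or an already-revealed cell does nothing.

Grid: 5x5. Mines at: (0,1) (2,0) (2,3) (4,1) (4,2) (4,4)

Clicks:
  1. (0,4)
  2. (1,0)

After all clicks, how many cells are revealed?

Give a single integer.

Click 1 (0,4) count=0: revealed 6 new [(0,2) (0,3) (0,4) (1,2) (1,3) (1,4)] -> total=6
Click 2 (1,0) count=2: revealed 1 new [(1,0)] -> total=7

Answer: 7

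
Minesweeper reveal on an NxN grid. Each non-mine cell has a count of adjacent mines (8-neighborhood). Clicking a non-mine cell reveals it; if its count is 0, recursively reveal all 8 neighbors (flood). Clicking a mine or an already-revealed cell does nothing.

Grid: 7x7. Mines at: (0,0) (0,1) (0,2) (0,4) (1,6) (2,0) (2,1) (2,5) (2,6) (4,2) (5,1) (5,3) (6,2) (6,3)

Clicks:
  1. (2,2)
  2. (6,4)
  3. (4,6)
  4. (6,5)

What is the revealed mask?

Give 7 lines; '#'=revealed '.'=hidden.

Answer: .......
.......
..#....
....###
....###
....###
....###

Derivation:
Click 1 (2,2) count=1: revealed 1 new [(2,2)] -> total=1
Click 2 (6,4) count=2: revealed 1 new [(6,4)] -> total=2
Click 3 (4,6) count=0: revealed 11 new [(3,4) (3,5) (3,6) (4,4) (4,5) (4,6) (5,4) (5,5) (5,6) (6,5) (6,6)] -> total=13
Click 4 (6,5) count=0: revealed 0 new [(none)] -> total=13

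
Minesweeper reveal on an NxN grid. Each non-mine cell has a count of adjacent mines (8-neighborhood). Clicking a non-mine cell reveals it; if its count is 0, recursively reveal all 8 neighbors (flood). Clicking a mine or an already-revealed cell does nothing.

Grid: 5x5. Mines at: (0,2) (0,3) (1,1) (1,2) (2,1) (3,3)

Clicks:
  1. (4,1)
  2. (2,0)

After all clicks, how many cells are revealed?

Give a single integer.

Click 1 (4,1) count=0: revealed 6 new [(3,0) (3,1) (3,2) (4,0) (4,1) (4,2)] -> total=6
Click 2 (2,0) count=2: revealed 1 new [(2,0)] -> total=7

Answer: 7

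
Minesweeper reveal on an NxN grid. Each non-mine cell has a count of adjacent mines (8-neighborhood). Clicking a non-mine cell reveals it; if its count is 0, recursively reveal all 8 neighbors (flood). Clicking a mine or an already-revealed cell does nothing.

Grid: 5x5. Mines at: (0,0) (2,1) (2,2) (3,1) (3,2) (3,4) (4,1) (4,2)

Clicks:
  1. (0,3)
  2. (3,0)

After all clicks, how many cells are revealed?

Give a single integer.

Answer: 11

Derivation:
Click 1 (0,3) count=0: revealed 10 new [(0,1) (0,2) (0,3) (0,4) (1,1) (1,2) (1,3) (1,4) (2,3) (2,4)] -> total=10
Click 2 (3,0) count=3: revealed 1 new [(3,0)] -> total=11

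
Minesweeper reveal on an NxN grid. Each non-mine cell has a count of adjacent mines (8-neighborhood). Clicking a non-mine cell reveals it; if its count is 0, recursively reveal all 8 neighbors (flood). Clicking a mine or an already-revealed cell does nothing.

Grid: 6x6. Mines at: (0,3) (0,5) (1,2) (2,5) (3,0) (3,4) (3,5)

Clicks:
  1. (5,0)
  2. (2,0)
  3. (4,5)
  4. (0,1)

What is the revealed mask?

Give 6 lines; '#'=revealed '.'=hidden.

Answer: .#....
......
####..
.###..
######
######

Derivation:
Click 1 (5,0) count=0: revealed 18 new [(2,1) (2,2) (2,3) (3,1) (3,2) (3,3) (4,0) (4,1) (4,2) (4,3) (4,4) (4,5) (5,0) (5,1) (5,2) (5,3) (5,4) (5,5)] -> total=18
Click 2 (2,0) count=1: revealed 1 new [(2,0)] -> total=19
Click 3 (4,5) count=2: revealed 0 new [(none)] -> total=19
Click 4 (0,1) count=1: revealed 1 new [(0,1)] -> total=20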